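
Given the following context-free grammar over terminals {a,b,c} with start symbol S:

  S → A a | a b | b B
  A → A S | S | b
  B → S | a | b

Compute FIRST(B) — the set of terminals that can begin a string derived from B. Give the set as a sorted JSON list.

Compute FIRST by fixpoint:
[1]
  A via A→b: +{b}
  B via B→a: +{a}
  B via B→b: +{b}
  S via S→A a: +{b}
  S via S→a b: +{a}
  S: {a,b}  A: {b}  B: {a,b}
[2]
  A via A→S: +{a}
  S: {a,b}  A: {a,b}  B: {a,b}
[3] done
  S: {a,b}  A: {a,b}  B: {a,b}

FIRST(B) = ["a", "b"]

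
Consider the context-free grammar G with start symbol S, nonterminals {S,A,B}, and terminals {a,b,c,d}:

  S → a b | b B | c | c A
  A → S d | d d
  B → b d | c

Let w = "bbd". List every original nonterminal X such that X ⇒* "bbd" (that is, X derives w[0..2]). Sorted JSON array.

Convert to CNF:
  S -> T1 B | T2 T1 | T3 A | c
  A -> S T0 | T0 T0
  B -> T1 T0 | c
  T0 -> d
  T1 -> b
  T2 -> a
  T3 -> c

Fill CYK table bottom-up (cells [i..j] with 0 ≤ i ≤ j ≤ 2 only):
  cell(0,0) b: {T1}  orig:{}
  cell(1,1) b: {T1}  orig:{}
  cell(2,2) d: {T0}  orig:{}
  cell(0,1) bb: ∅
  cell(1,2) bd: {B}
  cell(0,2) bbd: {S}

Original NTs in T[0,2] deriving "bbd": ["S"]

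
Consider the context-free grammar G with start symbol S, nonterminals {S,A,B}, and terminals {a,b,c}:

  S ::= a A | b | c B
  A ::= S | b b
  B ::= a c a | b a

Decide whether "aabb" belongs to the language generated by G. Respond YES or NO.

Convert to CNF:
  S -> T0 A | T2 B | b
  A -> T0 A | T1 T1 | T2 B | b
  B -> T0 X3 | T1 T0
  T0 -> a
  T1 -> b
  T2 -> c
  X3 -> T2 T0

CYK table (by increasing span):
  cell(0,0) a: {T0}  orig:{}
  cell(1,1) a: {T0}  orig:{}
  cell(2,2) b: {A,S,T1}  orig:{A,S}
  cell(3,3) b: {A,S,T1}  orig:{A,S}
  cell(0,1) aa: ∅
  cell(1,2) ab: {A,S}
  cell(2,3) bb: {A}
  cell(0,2) aab: {A,S}
  cell(1,3) abb: {A,S}
  cell(0,3) aabb: {A,S}

S ∈ T[0,3] ⇒ YES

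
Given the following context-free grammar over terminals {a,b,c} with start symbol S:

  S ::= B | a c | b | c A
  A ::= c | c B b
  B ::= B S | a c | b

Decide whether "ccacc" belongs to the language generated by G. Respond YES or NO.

Convert to CNF:
  S -> B S | T0 A | T2 T0 | b
  A -> T0 X3 | c
  B -> B S | T2 T0 | b
  T0 -> c
  T1 -> b
  T2 -> a
  X3 -> B T1

CYK fill:
  [0..0]={A,T0}  "c"  orig:{A}
  [1..1]={A,T0}  "c"  orig:{A}
  [2..2]={T2}  "a"  orig:{}
  [3..3]={A,T0}  "c"  orig:{A}
  [4..4]={A,T0}  "c"  orig:{A}
  [0..1]={S}  "cc"
  [1..2]=∅  "ca"
  [2..3]={B,S}  "ac"
  [3..4]={S}  "cc"
  [0..2]=∅  "cca"
  [1..3]=∅  "cac"
  [2..4]=∅  "acc"
  [0..3]=∅  "ccac"
  [1..4]=∅  "cacc"
  [0..4]=∅  "ccacc"

S ∉ T[0,4] ⇒ NO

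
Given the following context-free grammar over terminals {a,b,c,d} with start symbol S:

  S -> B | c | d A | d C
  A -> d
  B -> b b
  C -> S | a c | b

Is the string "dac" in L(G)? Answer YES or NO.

Convert to CNF:
  S -> T0 T0 | T3 A | T3 C | c
  A -> d
  B -> T0 T0
  C -> T0 T0 | T1 T2 | T3 A | T3 C | b | c
  T0 -> b
  T1 -> a
  T2 -> c
  T3 -> d

CYK fill:
  [0..0]={A,T3}  "d"  orig:{A}
  [1..1]={T1}  "a"  orig:{}
  [2..2]={C,S,T2}  "c"  orig:{C,S}
  [0..1]=∅  "da"
  [1..2]={C}  "ac"
  [0..2]={C,S}  "dac"

S ∈ T[0,2] ⇒ YES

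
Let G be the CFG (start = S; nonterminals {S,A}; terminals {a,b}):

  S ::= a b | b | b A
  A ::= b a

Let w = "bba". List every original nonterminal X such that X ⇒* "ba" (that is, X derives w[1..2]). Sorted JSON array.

CNF form of G:
  S -> T0 A | T1 T0 | b
  A -> T0 T1
  T0 -> b
  T1 -> a

Fill CYK table bottom-up, restricted to cells inside w[1..2]:
  T[1,1] 'b' = {S,T0}  orig:{S}
  T[2,2] 'a' = {T1}  orig:{}
  T[1,2] 'ba' = {A}

Original NTs in T[1,2] deriving "ba": ["A"]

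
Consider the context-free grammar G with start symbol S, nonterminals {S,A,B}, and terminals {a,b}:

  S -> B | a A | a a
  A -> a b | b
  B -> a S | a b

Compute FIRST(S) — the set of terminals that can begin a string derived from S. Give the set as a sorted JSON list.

FIRST iteration:
iter 1:
  A via A→a b: +{a}
  A via A→b: +{b}
  B via B→a S: +{a}
  S via S→B: +{a}
  FIRST(S)={a}  FIRST(A)={a,b}  FIRST(B)={a}
iter 2: — fixpoint
  FIRST(S)={a}  FIRST(A)={a,b}  FIRST(B)={a}

FIRST(S) = ["a"]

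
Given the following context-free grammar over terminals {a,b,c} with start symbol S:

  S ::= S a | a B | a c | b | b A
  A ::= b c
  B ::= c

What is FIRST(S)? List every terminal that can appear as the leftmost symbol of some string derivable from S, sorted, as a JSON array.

FIRST sets, iterate to fixpoint:
[1]
  A via A→b c: +{b}
  B via B→c: +{c}
  S via S→a B: +{a}
  S via S→b: +{b}
  FIRST[S]={a,b}  FIRST[A]={b}  FIRST[B]={c}
[2] — fixpoint
  FIRST[S]={a,b}  FIRST[A]={b}  FIRST[B]={c}

FIRST(S) = ["a", "b"]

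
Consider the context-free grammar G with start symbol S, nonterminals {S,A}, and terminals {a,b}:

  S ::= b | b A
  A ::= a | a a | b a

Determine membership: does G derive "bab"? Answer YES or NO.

Convert to CNF:
  S -> T1 A | b
  A -> T0 T0 | T1 T0 | a
  T0 -> a
  T1 -> b

Fill CYK table bottom-up:
  [0..0]={S,T1}  "b"  orig:{S}
  [1..1]={A,T0}  "a"  orig:{A}
  [2..2]={S,T1}  "b"  orig:{S}
  [0..1]={A,S}  "ba"
  [1..2]=∅  "ab"
  [0..2]=∅  "bab"

S ∉ T[0,2] ⇒ NO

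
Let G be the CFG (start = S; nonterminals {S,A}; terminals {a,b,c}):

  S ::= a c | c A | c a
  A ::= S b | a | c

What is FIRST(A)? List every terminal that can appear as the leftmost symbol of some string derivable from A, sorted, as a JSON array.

Compute FIRST by fixpoint:
[1]
  A via A→a: +{a}
  A via A→c: +{c}
  S via S→a c: +{a}
  S via S→c A: +{c}
  FIRST(S)={a,c}  FIRST(A)={a,c}
[2] (no change)
  FIRST(S)={a,c}  FIRST(A)={a,c}

FIRST(A) = ["a", "c"]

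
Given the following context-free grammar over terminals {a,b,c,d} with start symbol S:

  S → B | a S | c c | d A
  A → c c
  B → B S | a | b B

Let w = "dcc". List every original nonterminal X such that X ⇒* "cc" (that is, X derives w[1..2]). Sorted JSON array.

Convert to CNF:
  S -> B S | T0 T0 | T1 B | T2 S | T3 A | a
  A -> T0 T0
  B -> B S | T1 B | a
  T0 -> c
  T1 -> b
  T2 -> a
  T3 -> d

CYK fill, restricted to cells inside w[1..2]:
  cell(1,1) c: {T0}  orig:{}
  cell(2,2) c: {T0}  orig:{}
  cell(1,2) cc: {A,S}

Original NTs in T[1,2] deriving "cc": ["A", "S"]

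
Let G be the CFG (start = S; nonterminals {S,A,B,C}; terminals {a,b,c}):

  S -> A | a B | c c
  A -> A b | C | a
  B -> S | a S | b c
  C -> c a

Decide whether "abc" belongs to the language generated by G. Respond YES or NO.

CNF form of G:
  S -> A T0 | T1 T1 | T1 T2 | T2 B | a
  A -> A T0 | T1 T2 | a
  B -> A T0 | T0 T1 | T1 T1 | T1 T2 | T2 B | T2 S | a
  C -> T1 T2
  T0 -> b
  T1 -> c
  T2 -> a

Fill CYK table bottom-up:
  [0..0]={A,B,S,T2}  "a"  orig:{A,B,S}
  [1..1]={T0}  "b"  orig:{}
  [2..2]={T1}  "c"  orig:{}
  [0..1]={A,B,S}  "ab"
  [1..2]={B}  "bc"
  [0..2]={B,S}  "abc"

S ∈ T[0,2] ⇒ YES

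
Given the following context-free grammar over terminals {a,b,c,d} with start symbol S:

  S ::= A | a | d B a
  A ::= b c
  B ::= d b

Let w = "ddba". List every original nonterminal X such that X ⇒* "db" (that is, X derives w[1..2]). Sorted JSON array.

CNF form of G:
  S -> T0 T1 | T2 X4 | a
  A -> T0 T1
  B -> T2 T0
  T0 -> b
  T1 -> c
  T2 -> d
  T3 -> a
  X4 -> B T3

Fill CYK table bottom-up (cells [i..j] with 1 ≤ i ≤ j ≤ 2 only):
  cell(1,1) d: {T2}  orig:{}
  cell(2,2) b: {T0}  orig:{}
  cell(1,2) db: {B}

Original NTs in T[1,2] deriving "db": ["B"]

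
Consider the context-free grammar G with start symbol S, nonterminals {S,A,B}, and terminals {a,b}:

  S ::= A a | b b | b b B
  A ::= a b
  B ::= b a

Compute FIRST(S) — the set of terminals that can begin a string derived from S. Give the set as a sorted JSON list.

Compute FIRST by fixpoint:
iter 1:
  A via A→a b: +{a}
  B via B→b a: +{b}
  S via S→A a: +{a}
  S via S→b b: +{b}
  FIRST(S)={a,b}  FIRST(A)={a}  FIRST(B)={b}
iter 2: (no change)
  FIRST(S)={a,b}  FIRST(A)={a}  FIRST(B)={b}

FIRST(S) = ["a", "b"]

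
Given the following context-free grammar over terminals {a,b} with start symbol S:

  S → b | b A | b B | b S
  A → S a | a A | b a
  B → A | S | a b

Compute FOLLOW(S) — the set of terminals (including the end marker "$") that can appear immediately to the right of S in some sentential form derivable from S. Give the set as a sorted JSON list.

Compute FIRST by fixpoint:
iter 1:
  A via A→a A: +{a}
  A via A→b a: +{b}
  B via B→A: +{a,b}
  S via S→b: +{b}
  FIRST(S)={b}  FIRST(A)={a,b}  FIRST(B)={a,b}
iter 2: — fixpoint
  FIRST(S)={b}  FIRST(A)={a,b}  FIRST(B)={a,b}

FOLLOW sets:
initialize: $ ∈ FOLLOW(S)
iter 1:
  A→S a: FOLLOW(S) ⊇ FIRST(a) = {a}; new: +{a}
  S→b A: FOLLOW(A) ⊇ FOLLOW(S) ⊇ {$,a}; new: +{$,a}
  S→b B: FOLLOW(B) ⊇ FOLLOW(S) ⊇ {$,a}; new: +{$,a}
  FOLLOW(S)={$,a}  FOLLOW(A)={$,a}  FOLLOW(B)={$,a}
iter 2: — fixpoint
  FOLLOW(S)={$,a}  FOLLOW(A)={$,a}  FOLLOW(B)={$,a}

FOLLOW(S) = ["$", "a"]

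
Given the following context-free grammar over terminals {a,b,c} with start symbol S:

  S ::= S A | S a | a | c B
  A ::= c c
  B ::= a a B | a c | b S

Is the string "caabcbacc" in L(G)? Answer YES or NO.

CNF form of G:
  S -> S A | S T1 | T0 B | a
  A -> T0 T0
  B -> T1 T0 | T1 X3 | T2 S
  T0 -> c
  T1 -> a
  T2 -> b
  X3 -> T1 B

Fill CYK table bottom-up:
  cell(0,0) c: {T0}  orig:{}
  cell(1,1) a: {S,T1}  orig:{S}
  cell(2,2) a: {S,T1}  orig:{S}
  cell(3,3) b: {T2}  orig:{}
  cell(4,4) c: {T0}  orig:{}
  cell(5,5) b: {T2}  orig:{}
  cell(6,6) a: {S,T1}  orig:{S}
  cell(7,7) c: {T0}  orig:{}
  cell(8,8) c: {T0}  orig:{}
  cell(0,1) ca: ∅
  cell(1,2) aa: {S}
  cell(2,3) ab: ∅
  cell(3,4) bc: ∅
  cell(4,5) cb: ∅
  cell(5,6) ba: {B}
  cell(6,7) ac: {B}
  cell(7,8) cc: {A}
  cell(0,2) caa: ∅
  cell(1,3) aab: ∅
  cell(2,4) abc: ∅
  cell(3,5) bcb: ∅
  cell(4,6) cba: {S}
  cell(5,7) bac: ∅
  cell(6,8) acc: {S}
  cell(0,3) caab: ∅
  cell(1,4) aabc: ∅
  cell(2,5) abcb: ∅
  cell(3,6) bcba: {B}
  cell(4,7) cbac: ∅
  cell(5,8) bacc: {B}
  cell(0,4) caabc: ∅
  cell(1,5) aabcb: ∅
  cell(2,6) abcba: {X3}  orig:{}
  cell(3,7) bcbac: ∅
  cell(4,8) cbacc: {S}
  cell(0,5) caabcb: ∅
  cell(1,6) aabcba: {B}
  cell(2,7) abcbac: ∅
  cell(3,8) bcbacc: {B}
  cell(0,6) caabcba: {S}
  cell(1,7) aabcbac: ∅
  cell(2,8) abcbacc: {X3}  orig:{}
  cell(0,7) caabcbac: ∅
  cell(1,8) aabcbacc: {B}
  cell(0,8) caabcbacc: {S}

S ∈ T[0,8] ⇒ YES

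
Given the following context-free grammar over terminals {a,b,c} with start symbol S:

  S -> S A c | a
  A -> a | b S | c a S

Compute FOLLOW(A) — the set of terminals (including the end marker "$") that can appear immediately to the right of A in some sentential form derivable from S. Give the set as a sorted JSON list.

Compute FIRST by fixpoint:
iter 1:
  A via A→a: +{a}
  A via A→b S: +{b}
  A via A→c a S: +{c}
  S via S→a: +{a}
  S: {a}  A: {a,b,c}
iter 2: (no change)
  S: {a}  A: {a,b,c}

FOLLOW sets:
seed FOLLOW(S) with $
round 1:
  S→S A c: FOLLOW(S) ⊇ FIRST(A) = {a,b,c}; new: +{a,b,c}
  S→S A c: FOLLOW(A) ⊇ FIRST(c) = {c}; new: +{c}
  FOLLOW[S]={$,a,b,c}  FOLLOW[A]={c}
round 2: (no change)
  FOLLOW[S]={$,a,b,c}  FOLLOW[A]={c}

FOLLOW(A) = ["c"]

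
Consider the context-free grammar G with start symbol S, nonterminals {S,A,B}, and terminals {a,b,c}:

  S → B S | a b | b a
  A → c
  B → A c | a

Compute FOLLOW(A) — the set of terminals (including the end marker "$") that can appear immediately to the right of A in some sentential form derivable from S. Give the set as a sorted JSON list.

Compute FIRST by fixpoint:
round 1:
  A via A→c: +{c}
  B via B→A c: +{c}
  B via B→a: +{a}
  S via S→B S: +{a,c}
  S via S→b a: +{b}
  FIRST[S]={a,b,c}  FIRST[A]={c}  FIRST[B]={a,c}
round 2: (no change)
  FIRST[S]={a,b,c}  FIRST[A]={c}  FIRST[B]={a,c}

FOLLOW sets:
FOLLOW(S) := {$}
round 1:
  B→A c: FOLLOW(A) ⊇ FIRST(c) = {c}; new: +{c}
  S→B S: FOLLOW(B) ⊇ FIRST(S) = {a,b,c}; new: +{a,b,c}
  FOLLOW(S)={$}  FOLLOW(A)={c}  FOLLOW(B)={a,b,c}
round 2: (no change)
  FOLLOW(S)={$}  FOLLOW(A)={c}  FOLLOW(B)={a,b,c}

FOLLOW(A) = ["c"]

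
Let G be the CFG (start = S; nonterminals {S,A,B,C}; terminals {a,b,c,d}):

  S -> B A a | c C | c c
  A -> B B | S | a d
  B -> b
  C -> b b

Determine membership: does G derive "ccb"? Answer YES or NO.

CNF form of G:
  S -> B X5 | T2 C | T2 T2
  A -> B B | B X4 | T0 T1 | T2 C | T2 T2
  B -> b
  C -> T3 T3
  T0 -> a
  T1 -> d
  T2 -> c
  T3 -> b
  X4 -> A T0
  X5 -> A T0

Fill CYK table bottom-up:
  T[0,0] 'c' = {T2}  orig:{}
  T[1,1] 'c' = {T2}  orig:{}
  T[2,2] 'b' = {B,T3}  orig:{B}
  T[0,1] 'cc' = {A,S}
  T[1,2] 'cb' = ∅
  T[0,2] 'ccb' = ∅

S ∉ T[0,2] ⇒ NO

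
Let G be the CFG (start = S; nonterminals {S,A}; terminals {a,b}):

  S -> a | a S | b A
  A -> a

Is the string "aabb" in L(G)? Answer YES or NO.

Convert to CNF:
  S -> T0 S | T1 A | a
  A -> a
  T0 -> a
  T1 -> b

CYK table (by increasing span):
  cell(0,0) a: {A,S,T0}  orig:{A,S}
  cell(1,1) a: {A,S,T0}  orig:{A,S}
  cell(2,2) b: {T1}  orig:{}
  cell(3,3) b: {T1}  orig:{}
  cell(0,1) aa: {S}
  cell(1,2) ab: ∅
  cell(2,3) bb: ∅
  cell(0,2) aab: ∅
  cell(1,3) abb: ∅
  cell(0,3) aabb: ∅

S ∉ T[0,3] ⇒ NO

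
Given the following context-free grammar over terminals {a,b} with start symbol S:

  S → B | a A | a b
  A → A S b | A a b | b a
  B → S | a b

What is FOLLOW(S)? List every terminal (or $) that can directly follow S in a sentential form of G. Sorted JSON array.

FIRST iteration:
round 1:
  A via A→b a: +{b}
  B via B→a b: +{a}
  S via S→B: +{a}
  FIRST[S]={a}  FIRST[A]={b}  FIRST[B]={a}
round 2: done
  FIRST[S]={a}  FIRST[A]={b}  FIRST[B]={a}

FOLLOW sets:
initialize: $ ∈ FOLLOW(S)
round 1:
  A→A S b: FOLLOW(A) ⊇ FIRST(S) = {a}; new: +{a}
  A→A S b: FOLLOW(S) ⊇ FIRST(b) = {b}; new: +{b}
  S→B: FOLLOW(B) ⊇ FOLLOW(S) ⊇ {$,b}; new: +{$,b}
  S→a A: FOLLOW(A) ⊇ FOLLOW(S) ⊇ {$,b}; new: +{$,b}
  S: {$,b}  A: {$,a,b}  B: {$,b}
round 2: done
  S: {$,b}  A: {$,a,b}  B: {$,b}

FOLLOW(S) = ["$", "b"]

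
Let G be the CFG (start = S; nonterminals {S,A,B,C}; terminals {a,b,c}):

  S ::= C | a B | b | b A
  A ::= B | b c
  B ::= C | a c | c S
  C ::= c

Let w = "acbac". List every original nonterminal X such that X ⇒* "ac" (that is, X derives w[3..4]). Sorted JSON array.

Convert to CNF:
  S -> T0 B | T2 A | b | c
  A -> T0 T1 | T1 S | T2 T1 | c
  B -> T0 T1 | T1 S | c
  C -> c
  T0 -> a
  T1 -> c
  T2 -> b

Fill CYK table bottom-up, restricted to cells inside w[3..4]:
  cell(3,3) a: {T0}  orig:{}
  cell(4,4) c: {A,B,C,S,T1}  orig:{A,B,C,S}
  cell(3,4) ac: {A,B,S}

Original NTs in T[3,4] deriving "ac": ["A", "B", "S"]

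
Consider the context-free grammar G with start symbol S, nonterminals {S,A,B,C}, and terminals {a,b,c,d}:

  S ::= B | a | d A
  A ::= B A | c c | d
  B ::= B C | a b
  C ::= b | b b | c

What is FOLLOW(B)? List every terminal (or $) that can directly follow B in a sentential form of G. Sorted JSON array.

FIRST sets, iterate to fixpoint:
round 1:
  A via A→c c: +{c}
  A via A→d: +{d}
  B via B→a b: +{a}
  C via C→b: +{b}
  C via C→c: +{c}
  S via S→B: +{a}
  S via S→d A: +{d}
  S: {a,d}  A: {c,d}  B: {a}  C: {b,c}
round 2:
  A via A→B A: +{a}
  S: {a,d}  A: {a,c,d}  B: {a}  C: {b,c}
round 3: (no change)
  S: {a,d}  A: {a,c,d}  B: {a}  C: {b,c}

Compute FOLLOW by fixpoint:
initialize: $ ∈ FOLLOW(S)
iter 1:
  A→B A: FOLLOW(B) ⊇ FIRST(A) = {a,c,d}; new: +{a,c,d}
  B→B C: FOLLOW(B) ⊇ FIRST(C) = {b,c}; new: +{b}
  B→B C: FOLLOW(C) ⊇ FOLLOW(B) ⊇ {a,b,c,d}; new: +{a,b,c,d}
  S→B: FOLLOW(B) ⊇ FOLLOW(S) ⊇ {$}; new: +{$}
  S→d A: FOLLOW(A) ⊇ FOLLOW(S) ⊇ {$}; new: +{$}
  FOLLOW[S]={$}  FOLLOW[A]={$}  FOLLOW[B]={$,a,b,c,d}  FOLLOW[C]={a,b,c,d}
iter 2:
  B→B C: FOLLOW(C) ⊇ FOLLOW(B) ⊇ {$,a,b,c,d}; new: +{$}
  FOLLOW[S]={$}  FOLLOW[A]={$}  FOLLOW[B]={$,a,b,c,d}  FOLLOW[C]={$,a,b,c,d}
iter 3: (no change)
  FOLLOW[S]={$}  FOLLOW[A]={$}  FOLLOW[B]={$,a,b,c,d}  FOLLOW[C]={$,a,b,c,d}

FOLLOW(B) = ["$", "a", "b", "c", "d"]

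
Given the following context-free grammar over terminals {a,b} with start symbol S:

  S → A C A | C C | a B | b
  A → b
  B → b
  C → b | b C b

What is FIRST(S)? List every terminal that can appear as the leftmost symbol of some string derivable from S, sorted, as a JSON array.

Compute FIRST by fixpoint:
iter 1:
  A via A→b: +{b}
  B via B→b: +{b}
  C via C→b: +{b}
  S via S→A C A: +{b}
  S via S→a B: +{a}
  S: {a,b}  A: {b}  B: {b}  C: {b}
iter 2: done
  S: {a,b}  A: {b}  B: {b}  C: {b}

FIRST(S) = ["a", "b"]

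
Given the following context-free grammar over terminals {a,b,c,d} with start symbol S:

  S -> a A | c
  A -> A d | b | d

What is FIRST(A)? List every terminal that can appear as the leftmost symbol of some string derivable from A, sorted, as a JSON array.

Compute FIRST by fixpoint:
round 1:
  A via A→b: +{b}
  A via A→d: +{d}
  S via S→a A: +{a}
  S via S→c: +{c}
  S: {a,c}  A: {b,d}
round 2: done
  S: {a,c}  A: {b,d}

FIRST(A) = ["b", "d"]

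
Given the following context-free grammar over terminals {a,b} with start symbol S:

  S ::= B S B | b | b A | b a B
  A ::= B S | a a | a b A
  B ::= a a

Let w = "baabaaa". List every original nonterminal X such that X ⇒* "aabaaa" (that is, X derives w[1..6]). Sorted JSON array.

CNF form of G:
  S -> B X3 | T1 A | T1 X4 | b
  A -> B S | T0 T0 | T0 X2
  B -> T0 T0
  T0 -> a
  T1 -> b
  X2 -> T1 A
  X3 -> S B
  X4 -> T0 B

CYK table (by increasing span), restricted to cells inside w[1..6]:
  cell(1,1) a: {T0}  orig:{}
  cell(2,2) a: {T0}  orig:{}
  cell(3,3) b: {S,T1}  orig:{S}
  cell(4,4) a: {T0}  orig:{}
  cell(5,5) a: {T0}  orig:{}
  cell(6,6) a: {T0}  orig:{}
  cell(1,2) aa: {A,B}
  cell(2,3) ab: ∅
  cell(3,4) ba: ∅
  cell(4,5) aa: {A,B}
  cell(5,6) aa: {A,B}
  cell(1,3) aab: {A}
  cell(2,4) aba: ∅
  cell(3,5) baa: {S,X2,X3}  orig:{S}
  cell(4,6) aaa: {X4}  orig:{}
  cell(1,4) aaba: ∅
  cell(2,5) abaa: {A}
  cell(3,6) baaa: {S}
  cell(1,5) aabaa: {A,S}
  cell(2,6) abaaa: ∅
  cell(1,6) aabaaa: {A}

Original NTs in T[1,6] deriving "aabaaa": ["A"]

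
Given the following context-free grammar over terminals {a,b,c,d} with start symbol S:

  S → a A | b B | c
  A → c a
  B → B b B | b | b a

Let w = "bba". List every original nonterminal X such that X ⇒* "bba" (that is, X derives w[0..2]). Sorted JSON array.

CNF form of G:
  S -> T1 A | T2 B | c
  A -> T0 T1
  B -> B X3 | T2 T1 | b
  T0 -> c
  T1 -> a
  T2 -> b
  X3 -> T2 B

Fill CYK table bottom-up (cells [i..j] with 0 ≤ i ≤ j ≤ 2 only):
  [0..0]={B,T2}  "b"  orig:{B}
  [1..1]={B,T2}  "b"  orig:{B}
  [2..2]={T1}  "a"  orig:{}
  [0..1]={S,X3}  "bb"  orig:{S}
  [1..2]={B}  "ba"
  [0..2]={S,X3}  "bba"  orig:{S}

Original NTs in T[0,2] deriving "bba": ["S"]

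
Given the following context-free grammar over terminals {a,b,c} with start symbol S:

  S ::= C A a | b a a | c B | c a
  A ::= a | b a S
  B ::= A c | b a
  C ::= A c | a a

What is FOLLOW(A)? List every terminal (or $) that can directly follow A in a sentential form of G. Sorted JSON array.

FIRST sets, iterate to fixpoint:
[1]
  A via A→a: +{a}
  A via A→b a S: +{b}
  B via B→A c: +{a,b}
  C via C→A c: +{a,b}
  S via S→C A a: +{a,b}
  S via S→c B: +{c}
  FIRST(S)={a,b,c}  FIRST(A)={a,b}  FIRST(B)={a,b}  FIRST(C)={a,b}
[2] (no change)
  FIRST(S)={a,b,c}  FIRST(A)={a,b}  FIRST(B)={a,b}  FIRST(C)={a,b}

FOLLOW iteration:
initialize: $ ∈ FOLLOW(S)
[1]
  B→A c: FOLLOW(A) ⊇ FIRST(c) = {c}; new: +{c}
  S→C A a: FOLLOW(C) ⊇ FIRST(A) = {a,b}; new: +{a,b}
  S→C A a: FOLLOW(A) ⊇ FIRST(a) = {a}; new: +{a}
  S→c B: FOLLOW(B) ⊇ FOLLOW(S) ⊇ {$}; new: +{$}
  FOLLOW(S)={$}  FOLLOW(A)={a,c}  FOLLOW(B)={$}  FOLLOW(C)={a,b}
[2]
  A→b a S: FOLLOW(S) ⊇ FOLLOW(A) ⊇ {a,c}; new: +{a,c}
  S→c B: FOLLOW(B) ⊇ FOLLOW(S) ⊇ {$,a,c}; new: +{a,c}
  FOLLOW(S)={$,a,c}  FOLLOW(A)={a,c}  FOLLOW(B)={$,a,c}  FOLLOW(C)={a,b}
[3] done
  FOLLOW(S)={$,a,c}  FOLLOW(A)={a,c}  FOLLOW(B)={$,a,c}  FOLLOW(C)={a,b}

FOLLOW(A) = ["a", "c"]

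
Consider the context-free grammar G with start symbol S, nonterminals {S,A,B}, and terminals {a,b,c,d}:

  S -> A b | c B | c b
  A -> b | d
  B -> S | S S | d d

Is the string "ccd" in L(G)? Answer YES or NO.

CNF form of G:
  S -> A T0 | T1 B | T1 T0
  A -> b | d
  B -> A T0 | S S | T1 B | T1 T0 | T2 T2
  T0 -> b
  T1 -> c
  T2 -> d

Fill CYK table bottom-up:
  [0..0]={T1}  "c"  orig:{}
  [1..1]={T1}  "c"  orig:{}
  [2..2]={A,T2}  "d"  orig:{A}
  [0..1]=∅  "cc"
  [1..2]=∅  "cd"
  [0..2]=∅  "ccd"

S ∉ T[0,2] ⇒ NO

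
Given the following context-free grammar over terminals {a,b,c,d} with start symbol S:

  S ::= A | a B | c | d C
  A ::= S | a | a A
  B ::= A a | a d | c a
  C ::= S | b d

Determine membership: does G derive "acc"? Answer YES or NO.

CNF form of G:
  S -> T0 A | T0 B | T1 C | a | c
  A -> T0 A | T0 B | T1 C | a | c
  B -> A T0 | T0 T1 | T2 T0
  C -> T0 A | T0 B | T1 C | T3 T1 | a | c
  T0 -> a
  T1 -> d
  T2 -> c
  T3 -> b

CYK fill:
  [0..0]={A,C,S,T0}  "a"  orig:{A,C,S}
  [1..1]={A,C,S,T2}  "c"  orig:{A,C,S}
  [2..2]={A,C,S,T2}  "c"  orig:{A,C,S}
  [0..1]={A,C,S}  "ac"
  [1..2]=∅  "cc"
  [0..2]=∅  "acc"

S ∉ T[0,2] ⇒ NO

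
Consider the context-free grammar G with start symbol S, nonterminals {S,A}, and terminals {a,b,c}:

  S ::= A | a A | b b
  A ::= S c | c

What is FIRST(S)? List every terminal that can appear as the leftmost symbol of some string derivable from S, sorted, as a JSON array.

FIRST iteration:
pass 1:
  A via A→c: +{c}
  S via S→A: +{c}
  S via S→a A: +{a}
  S via S→b b: +{b}
  FIRST(S)={a,b,c}  FIRST(A)={c}
pass 2:
  A via A→S c: +{a,b}
  FIRST(S)={a,b,c}  FIRST(A)={a,b,c}
pass 3: (stable)
  FIRST(S)={a,b,c}  FIRST(A)={a,b,c}

FIRST(S) = ["a", "b", "c"]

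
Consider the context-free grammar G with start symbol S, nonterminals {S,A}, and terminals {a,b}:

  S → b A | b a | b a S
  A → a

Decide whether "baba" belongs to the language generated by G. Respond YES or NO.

CNF form of G:
  S -> T0 A | T0 T1 | T0 X2
  A -> a
  T0 -> b
  T1 -> a
  X2 -> T1 S

CYK table (by increasing span):
  [0..0]={T0}  "b"  orig:{}
  [1..1]={A,T1}  "a"  orig:{A}
  [2..2]={T0}  "b"  orig:{}
  [3..3]={A,T1}  "a"  orig:{A}
  [0..1]={S}  "ba"
  [1..2]=∅  "ab"
  [2..3]={S}  "ba"
  [0..2]=∅  "bab"
  [1..3]={X2}  "aba"  orig:{}
  [0..3]={S}  "baba"

S ∈ T[0,3] ⇒ YES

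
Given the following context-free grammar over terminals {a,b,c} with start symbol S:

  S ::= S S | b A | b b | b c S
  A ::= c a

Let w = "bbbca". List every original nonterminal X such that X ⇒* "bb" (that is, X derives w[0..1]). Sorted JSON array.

CNF form of G:
  S -> S S | T2 A | T2 T2 | T2 X3
  A -> T0 T1
  T0 -> c
  T1 -> a
  T2 -> b
  X3 -> T0 S

CYK table (by increasing span), restricted to cells inside w[0..1]:
  T[0,0] 'b' = {T2}  orig:{}
  T[1,1] 'b' = {T2}  orig:{}
  T[0,1] 'bb' = {S}

Original NTs in T[0,1] deriving "bb": ["S"]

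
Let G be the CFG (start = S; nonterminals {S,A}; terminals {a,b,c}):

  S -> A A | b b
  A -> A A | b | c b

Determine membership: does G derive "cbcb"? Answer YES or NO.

Convert to CNF:
  S -> A A | T1 T1
  A -> A A | T0 T1 | b
  T0 -> c
  T1 -> b

Fill CYK table bottom-up:
  cell(0,0) c: {T0}  orig:{}
  cell(1,1) b: {A,T1}  orig:{A}
  cell(2,2) c: {T0}  orig:{}
  cell(3,3) b: {A,T1}  orig:{A}
  cell(0,1) cb: {A}
  cell(1,2) bc: ∅
  cell(2,3) cb: {A}
  cell(0,2) cbc: ∅
  cell(1,3) bcb: {A,S}
  cell(0,3) cbcb: {A,S}

S ∈ T[0,3] ⇒ YES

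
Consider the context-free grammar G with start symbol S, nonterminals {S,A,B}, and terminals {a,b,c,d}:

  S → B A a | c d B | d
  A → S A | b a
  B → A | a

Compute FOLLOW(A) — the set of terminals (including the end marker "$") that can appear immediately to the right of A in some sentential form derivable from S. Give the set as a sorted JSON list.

FIRST sets, iterate to fixpoint:
pass 1:
  A via A→b a: +{b}
  B via B→A: +{b}
  B via B→a: +{a}
  S via S→B A a: +{a,b}
  S via S→c d B: +{c}
  S via S→d: +{d}
  FIRST[S]={a,b,c,d}  FIRST[A]={b}  FIRST[B]={a,b}
pass 2:
  A via A→S A: +{a,c,d}
  B via B→A: +{c,d}
  FIRST[S]={a,b,c,d}  FIRST[A]={a,b,c,d}  FIRST[B]={a,b,c,d}
pass 3: done
  FIRST[S]={a,b,c,d}  FIRST[A]={a,b,c,d}  FIRST[B]={a,b,c,d}

FOLLOW iteration:
initialize: $ ∈ FOLLOW(S)
pass 1:
  A→S A: FOLLOW(S) ⊇ FIRST(A) = {a,b,c,d}; new: +{a,b,c,d}
  S→B A a: FOLLOW(B) ⊇ FIRST(A) = {a,b,c,d}; new: +{a,b,c,d}
  S→B A a: FOLLOW(A) ⊇ FIRST(a) = {a}; new: +{a}
  S→c d B: FOLLOW(B) ⊇ FOLLOW(S) ⊇ {$,a,b,c,d}; new: +{$}
  FOLLOW[S]={$,a,b,c,d}  FOLLOW[A]={a}  FOLLOW[B]={$,a,b,c,d}
pass 2:
  B→A: FOLLOW(A) ⊇ FOLLOW(B) ⊇ {$,a,b,c,d}; new: +{$,b,c,d}
  FOLLOW[S]={$,a,b,c,d}  FOLLOW[A]={$,a,b,c,d}  FOLLOW[B]={$,a,b,c,d}
pass 3: — fixpoint
  FOLLOW[S]={$,a,b,c,d}  FOLLOW[A]={$,a,b,c,d}  FOLLOW[B]={$,a,b,c,d}

FOLLOW(A) = ["$", "a", "b", "c", "d"]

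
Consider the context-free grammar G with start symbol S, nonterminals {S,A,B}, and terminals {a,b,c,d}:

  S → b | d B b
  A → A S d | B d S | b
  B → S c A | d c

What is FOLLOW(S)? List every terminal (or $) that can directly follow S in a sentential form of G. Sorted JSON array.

FIRST iteration:
pass 1:
  A via A→b: +{b}
  B via B→d c: +{d}
  S via S→b: +{b}
  S via S→d B b: +{d}
  FIRST[S]={b,d}  FIRST[A]={b}  FIRST[B]={d}
pass 2:
  A via A→B d S: +{d}
  B via B→S c A: +{b}
  FIRST[S]={b,d}  FIRST[A]={b,d}  FIRST[B]={b,d}
pass 3: done
  FIRST[S]={b,d}  FIRST[A]={b,d}  FIRST[B]={b,d}

FOLLOW sets:
FOLLOW(S) := {$}
iter 1:
  A→A S d: FOLLOW(A) ⊇ FIRST(S) = {b,d}; new: +{b,d}
  A→A S d: FOLLOW(S) ⊇ FIRST(d) = {d}; new: +{d}
  A→B d S: FOLLOW(B) ⊇ FIRST(d) = {d}; new: +{d}
  A→B d S: FOLLOW(S) ⊇ FOLLOW(A) ⊇ {b,d}; new: +{b}
  B→S c A: FOLLOW(S) ⊇ FIRST(c) = {c}; new: +{c}
  S→d B b: FOLLOW(B) ⊇ FIRST(b) = {b}; new: +{b}
  S: {$,b,c,d}  A: {b,d}  B: {b,d}
iter 2: (stable)
  S: {$,b,c,d}  A: {b,d}  B: {b,d}

FOLLOW(S) = ["$", "b", "c", "d"]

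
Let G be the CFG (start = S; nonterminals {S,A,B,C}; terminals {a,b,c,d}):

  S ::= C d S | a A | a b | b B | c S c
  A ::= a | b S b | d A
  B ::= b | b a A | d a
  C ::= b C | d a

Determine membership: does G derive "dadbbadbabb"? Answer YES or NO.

CNF form of G:
  S -> C X6 | T0 B | T2 A | T2 T0 | T3 X7
  A -> T0 X4 | T1 A | a
  B -> T0 X5 | T1 T2 | b
  C -> T0 C | T1 T2
  T0 -> b
  T1 -> d
  T2 -> a
  T3 -> c
  X4 -> S T0
  X5 -> T2 A
  X6 -> T1 S
  X7 -> S T3

CYK fill:
  cell(0,0) d: {T1}  orig:{}
  cell(1,1) a: {A,T2}  orig:{A}
  cell(2,2) d: {T1}  orig:{}
  cell(3,3) b: {B,T0}  orig:{B}
  cell(4,4) b: {B,T0}  orig:{B}
  cell(5,5) a: {A,T2}  orig:{A}
  cell(6,6) d: {T1}  orig:{}
  cell(7,7) b: {B,T0}  orig:{B}
  cell(8,8) a: {A,T2}  orig:{A}
  cell(9,9) b: {B,T0}  orig:{B}
  cell(10,10) b: {B,T0}  orig:{B}
  cell(0,1) da: {A,B,C}
  cell(1,2) ad: ∅
  cell(2,3) db: ∅
  cell(3,4) bb: {S}
  cell(4,5) ba: ∅
  cell(5,6) ad: ∅
  cell(6,7) db: ∅
  cell(7,8) ba: ∅
  cell(8,9) ab: {S}
  cell(9,10) bb: {S}
  cell(0,2) dad: ∅
  cell(1,3) adb: ∅
  cell(2,4) dbb: {X6}  orig:{}
  cell(3,5) bba: ∅
  cell(4,6) bad: ∅
  cell(5,7) adb: ∅
  cell(6,8) dba: ∅
  cell(7,9) bab: ∅
  cell(8,10) abb: {X4}  orig:{}
  cell(0,3) dadb: ∅
  cell(1,4) adbb: ∅
  cell(2,5) dbba: ∅
  cell(3,6) bbad: ∅
  cell(4,7) badb: ∅
  cell(5,8) adba: ∅
  cell(6,9) dbab: ∅
  cell(7,10) babb: {A}
  cell(0,4) dadbb: {S}
  cell(1,5) adbba: ∅
  cell(2,6) dbbad: ∅
  cell(3,7) bbadb: ∅
  cell(4,8) badba: ∅
  cell(5,9) adbab: ∅
  cell(6,10) dbabb: {A}
  cell(0,5) dadbba: ∅
  cell(1,6) adbbad: ∅
  cell(2,7) dbbadb: ∅
  cell(3,8) bbadba: ∅
  cell(4,9) badbab: ∅
  cell(5,10) adbabb: {S,X5}  orig:{S}
  cell(0,6) dadbbad: ∅
  cell(1,7) adbbadb: ∅
  cell(2,8) dbbadba: ∅
  cell(3,9) bbadbab: ∅
  cell(4,10) badbabb: {B}
  cell(0,7) dadbbadb: ∅
  cell(1,8) adbbadba: ∅
  cell(2,9) dbbadbab: ∅
  cell(3,10) bbadbabb: {S}
  cell(0,8) dadbbadba: ∅
  cell(1,9) adbbadbab: ∅
  cell(2,10) dbbadbabb: {X6}  orig:{}
  cell(0,9) dadbbadbab: ∅
  cell(1,10) adbbadbabb: ∅
  cell(0,10) dadbbadbabb: {S}

S ∈ T[0,10] ⇒ YES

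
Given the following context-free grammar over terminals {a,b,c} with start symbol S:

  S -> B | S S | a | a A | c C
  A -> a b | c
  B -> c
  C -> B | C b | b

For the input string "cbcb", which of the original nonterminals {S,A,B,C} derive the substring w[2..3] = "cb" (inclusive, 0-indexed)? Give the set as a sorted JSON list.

Convert to CNF:
  S -> S S | T0 A | T2 C | a | c
  A -> T0 T1 | c
  B -> c
  C -> C T1 | b | c
  T0 -> a
  T1 -> b
  T2 -> c

CYK table (by increasing span), restricted to cells inside w[2..3]:
  T[2,2] 'c' = {A,B,C,S,T2}  orig:{A,B,C,S}
  T[3,3] 'b' = {C,T1}  orig:{C}
  T[2,3] 'cb' = {C,S}

Original NTs in T[2,3] deriving "cb": ["C", "S"]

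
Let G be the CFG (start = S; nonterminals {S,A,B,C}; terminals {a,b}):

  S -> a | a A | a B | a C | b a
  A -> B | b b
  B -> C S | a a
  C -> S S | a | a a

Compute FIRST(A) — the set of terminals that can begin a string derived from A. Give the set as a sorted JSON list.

FIRST iteration:
round 1:
  A via A→b b: +{b}
  B via B→a a: +{a}
  C via C→a: +{a}
  S via S→a: +{a}
  S via S→b a: +{b}
  FIRST(S)={a,b}  FIRST(A)={b}  FIRST(B)={a}  FIRST(C)={a}
round 2:
  A via A→B: +{a}
  C via C→S S: +{b}
  FIRST(S)={a,b}  FIRST(A)={a,b}  FIRST(B)={a}  FIRST(C)={a,b}
round 3:
  B via B→C S: +{b}
  FIRST(S)={a,b}  FIRST(A)={a,b}  FIRST(B)={a,b}  FIRST(C)={a,b}
round 4: — fixpoint
  FIRST(S)={a,b}  FIRST(A)={a,b}  FIRST(B)={a,b}  FIRST(C)={a,b}

FIRST(A) = ["a", "b"]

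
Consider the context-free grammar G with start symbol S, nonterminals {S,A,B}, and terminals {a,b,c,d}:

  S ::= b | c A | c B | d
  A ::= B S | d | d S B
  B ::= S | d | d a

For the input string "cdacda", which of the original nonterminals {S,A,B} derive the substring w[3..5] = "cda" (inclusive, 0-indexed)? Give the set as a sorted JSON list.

Convert to CNF:
  S -> T1 A | T1 B | b | d
  A -> B S | T0 X3 | d
  B -> T0 T2 | T1 A | T1 B | b | d
  T0 -> d
  T1 -> c
  T2 -> a
  X3 -> S B

CYK fill (cells [i..j] with 3 ≤ i ≤ j ≤ 5 only):
  [3..3]={T1}  "c"  orig:{}
  [4..4]={A,B,S,T0}  "d"  orig:{A,B,S}
  [5..5]={T2}  "a"  orig:{}
  [3..4]={B,S}  "cd"
  [4..5]={B}  "da"
  [3..5]={B,S}  "cda"

Original NTs in T[3,5] deriving "cda": ["B", "S"]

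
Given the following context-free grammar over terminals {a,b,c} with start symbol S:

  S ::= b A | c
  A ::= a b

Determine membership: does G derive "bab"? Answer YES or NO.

Convert to CNF:
  S -> T1 A | c
  A -> T0 T1
  T0 -> a
  T1 -> b

CYK fill:
  [0..0]={T1}  "b"  orig:{}
  [1..1]={T0}  "a"  orig:{}
  [2..2]={T1}  "b"  orig:{}
  [0..1]=∅  "ba"
  [1..2]={A}  "ab"
  [0..2]={S}  "bab"

S ∈ T[0,2] ⇒ YES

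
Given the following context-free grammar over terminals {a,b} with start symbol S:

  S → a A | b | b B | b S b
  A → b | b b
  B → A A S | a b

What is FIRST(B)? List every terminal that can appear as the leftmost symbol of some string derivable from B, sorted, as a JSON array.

FIRST iteration:
round 1:
  A via A→b: +{b}
  B via B→A A S: +{b}
  B via B→a b: +{a}
  S via S→a A: +{a}
  S via S→b: +{b}
  FIRST[S]={a,b}  FIRST[A]={b}  FIRST[B]={a,b}
round 2: done
  FIRST[S]={a,b}  FIRST[A]={b}  FIRST[B]={a,b}

FIRST(B) = ["a", "b"]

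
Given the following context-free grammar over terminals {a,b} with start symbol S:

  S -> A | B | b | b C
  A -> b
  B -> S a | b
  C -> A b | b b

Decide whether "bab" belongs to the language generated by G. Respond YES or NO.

Convert to CNF:
  S -> S T0 | T1 C | b
  A -> b
  B -> S T0 | b
  C -> A T1 | T1 T1
  T0 -> a
  T1 -> b

CYK table (by increasing span):
  [0..0]={A,B,S,T1}  "b"  orig:{A,B,S}
  [1..1]={T0}  "a"  orig:{}
  [2..2]={A,B,S,T1}  "b"  orig:{A,B,S}
  [0..1]={B,S}  "ba"
  [1..2]=∅  "ab"
  [0..2]=∅  "bab"

S ∉ T[0,2] ⇒ NO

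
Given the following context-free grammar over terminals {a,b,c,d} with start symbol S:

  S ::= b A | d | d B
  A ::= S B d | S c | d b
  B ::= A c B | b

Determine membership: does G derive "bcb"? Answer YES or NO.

Convert to CNF:
  S -> T0 B | T2 A | d
  A -> S T1 | S X3 | T0 T2
  B -> A X4 | b
  T0 -> d
  T1 -> c
  T2 -> b
  X3 -> B T0
  X4 -> T1 B

CYK fill:
  [0..0]={B,T2}  "b"  orig:{B}
  [1..1]={T1}  "c"  orig:{}
  [2..2]={B,T2}  "b"  orig:{B}
  [0..1]=∅  "bc"
  [1..2]={X4}  "cb"  orig:{}
  [0..2]=∅  "bcb"

S ∉ T[0,2] ⇒ NO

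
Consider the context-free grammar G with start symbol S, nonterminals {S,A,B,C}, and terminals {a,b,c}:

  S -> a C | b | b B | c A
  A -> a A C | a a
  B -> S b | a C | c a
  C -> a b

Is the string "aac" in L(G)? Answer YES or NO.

Convert to CNF:
  S -> T0 C | T1 B | T2 A | b
  A -> T0 T0 | T0 X3
  B -> S T1 | T0 C | T2 T0
  C -> T0 T1
  T0 -> a
  T1 -> b
  T2 -> c
  X3 -> A C

CYK table (by increasing span):
  cell(0,0) a: {T0}  orig:{}
  cell(1,1) a: {T0}  orig:{}
  cell(2,2) c: {T2}  orig:{}
  cell(0,1) aa: {A}
  cell(1,2) ac: ∅
  cell(0,2) aac: ∅

S ∉ T[0,2] ⇒ NO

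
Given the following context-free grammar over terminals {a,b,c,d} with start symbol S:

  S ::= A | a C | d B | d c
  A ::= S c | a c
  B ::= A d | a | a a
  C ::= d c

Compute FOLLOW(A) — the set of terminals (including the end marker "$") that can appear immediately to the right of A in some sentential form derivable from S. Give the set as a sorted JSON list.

FIRST sets, iterate to fixpoint:
[1]
  A via A→a c: +{a}
  B via B→A d: +{a}
  C via C→d c: +{d}
  S via S→A: +{a}
  S via S→d B: +{d}
  FIRST(S)={a,d}  FIRST(A)={a}  FIRST(B)={a}  FIRST(C)={d}
[2]
  A via A→S c: +{d}
  B via B→A d: +{d}
  FIRST(S)={a,d}  FIRST(A)={a,d}  FIRST(B)={a,d}  FIRST(C)={d}
[3] (stable)
  FIRST(S)={a,d}  FIRST(A)={a,d}  FIRST(B)={a,d}  FIRST(C)={d}

FOLLOW iteration:
initialize: $ ∈ FOLLOW(S)
iter 1:
  A→S c: FOLLOW(S) ⊇ FIRST(c) = {c}; new: +{c}
  B→A d: FOLLOW(A) ⊇ FIRST(d) = {d}; new: +{d}
  S→A: FOLLOW(A) ⊇ FOLLOW(S) ⊇ {$,c}; new: +{$,c}
  S→a C: FOLLOW(C) ⊇ FOLLOW(S) ⊇ {$,c}; new: +{$,c}
  S→d B: FOLLOW(B) ⊇ FOLLOW(S) ⊇ {$,c}; new: +{$,c}
  FOLLOW[S]={$,c}  FOLLOW[A]={$,c,d}  FOLLOW[B]={$,c}  FOLLOW[C]={$,c}
iter 2: done
  FOLLOW[S]={$,c}  FOLLOW[A]={$,c,d}  FOLLOW[B]={$,c}  FOLLOW[C]={$,c}

FOLLOW(A) = ["$", "c", "d"]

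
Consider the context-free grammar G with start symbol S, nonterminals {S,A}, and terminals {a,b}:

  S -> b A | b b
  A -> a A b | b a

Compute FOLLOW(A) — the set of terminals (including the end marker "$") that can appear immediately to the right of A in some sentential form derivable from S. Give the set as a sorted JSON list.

FIRST iteration:
pass 1:
  A via A→a A b: +{a}
  A via A→b a: +{b}
  S via S→b A: +{b}
  FIRST(S)={b}  FIRST(A)={a,b}
pass 2: — fixpoint
  FIRST(S)={b}  FIRST(A)={a,b}

Compute FOLLOW by fixpoint:
FOLLOW(S) := {$}
[1]
  A→a A b: FOLLOW(A) ⊇ FIRST(b) = {b}; new: +{b}
  S→b A: FOLLOW(A) ⊇ FOLLOW(S) ⊇ {$}; new: +{$}
  FOLLOW(S)={$}  FOLLOW(A)={$,b}
[2] — fixpoint
  FOLLOW(S)={$}  FOLLOW(A)={$,b}

FOLLOW(A) = ["$", "b"]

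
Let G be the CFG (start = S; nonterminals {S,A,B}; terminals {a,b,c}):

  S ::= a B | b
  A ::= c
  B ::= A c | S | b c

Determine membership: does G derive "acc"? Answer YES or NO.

CNF form of G:
  S -> T1 B | b
  A -> c
  B -> A T0 | T1 B | T2 T0 | b
  T0 -> c
  T1 -> a
  T2 -> b

CYK fill:
  T[0,0] 'a' = {T1}  orig:{}
  T[1,1] 'c' = {A,T0}  orig:{A}
  T[2,2] 'c' = {A,T0}  orig:{A}
  T[0,1] 'ac' = ∅
  T[1,2] 'cc' = {B}
  T[0,2] 'acc' = {B,S}

S ∈ T[0,2] ⇒ YES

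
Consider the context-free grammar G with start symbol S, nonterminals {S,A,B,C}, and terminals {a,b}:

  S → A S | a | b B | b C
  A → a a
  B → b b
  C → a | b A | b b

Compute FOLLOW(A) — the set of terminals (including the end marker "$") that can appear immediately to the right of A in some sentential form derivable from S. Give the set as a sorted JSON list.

Compute FIRST by fixpoint:
[1]
  A via A→a a: +{a}
  B via B→b b: +{b}
  C via C→a: +{a}
  C via C→b A: +{b}
  S via S→A S: +{a}
  S via S→b B: +{b}
  FIRST(S)={a,b}  FIRST(A)={a}  FIRST(B)={b}  FIRST(C)={a,b}
[2] — fixpoint
  FIRST(S)={a,b}  FIRST(A)={a}  FIRST(B)={b}  FIRST(C)={a,b}

FOLLOW iteration:
seed FOLLOW(S) with $
[1]
  S→A S: FOLLOW(A) ⊇ FIRST(S) = {a,b}; new: +{a,b}
  S→b B: FOLLOW(B) ⊇ FOLLOW(S) ⊇ {$}; new: +{$}
  S→b C: FOLLOW(C) ⊇ FOLLOW(S) ⊇ {$}; new: +{$}
  FOLLOW[S]={$}  FOLLOW[A]={a,b}  FOLLOW[B]={$}  FOLLOW[C]={$}
[2]
  C→b A: FOLLOW(A) ⊇ FOLLOW(C) ⊇ {$}; new: +{$}
  FOLLOW[S]={$}  FOLLOW[A]={$,a,b}  FOLLOW[B]={$}  FOLLOW[C]={$}
[3] (stable)
  FOLLOW[S]={$}  FOLLOW[A]={$,a,b}  FOLLOW[B]={$}  FOLLOW[C]={$}

FOLLOW(A) = ["$", "a", "b"]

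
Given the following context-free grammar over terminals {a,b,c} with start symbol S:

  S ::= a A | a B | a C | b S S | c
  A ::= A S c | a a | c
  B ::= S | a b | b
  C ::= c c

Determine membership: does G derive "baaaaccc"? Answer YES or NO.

CNF form of G:
  S -> T1 A | T1 B | T1 C | T2 X5 | c
  A -> A X3 | T1 T1 | c
  B -> T1 A | T1 B | T1 C | T1 T2 | T2 X4 | b | c
  C -> T0 T0
  T0 -> c
  T1 -> a
  T2 -> b
  X3 -> S T0
  X4 -> S S
  X5 -> S S

Fill CYK table bottom-up:
  [0..0]={B,T2}  "b"  orig:{B}
  [1..1]={T1}  "a"  orig:{}
  [2..2]={T1}  "a"  orig:{}
  [3..3]={T1}  "a"  orig:{}
  [4..4]={T1}  "a"  orig:{}
  [5..5]={A,B,S,T0}  "c"  orig:{A,B,S}
  [6..6]={A,B,S,T0}  "c"  orig:{A,B,S}
  [7..7]={A,B,S,T0}  "c"  orig:{A,B,S}
  [0..1]=∅  "ba"
  [1..2]={A}  "aa"
  [2..3]={A}  "aa"
  [3..4]={A}  "aa"
  [4..5]={B,S}  "ac"
  [5..6]={C,X3,X4,X5}  "cc"  orig:{C}
  [6..7]={C,X3,X4,X5}  "cc"  orig:{C}
  [0..2]=∅  "baa"
  [1..3]={B,S}  "aaa"
  [2..4]={B,S}  "aaa"
  [3..5]={B,S}  "aac"
  [4..6]={B,S,X3,X4,X5}  "acc"  orig:{B,S}
  [5..7]={A}  "ccc"
  [0..3]=∅  "baaa"
  [1..4]={B,S}  "aaaa"
  [2..5]={B,S,X3,X4,X5}  "aaac"  orig:{B,S}
  [3..6]={A,B,S,X3,X4,X5}  "aacc"  orig:{A,B,S}
  [4..7]={B,S,X3,X4,X5}  "accc"  orig:{B,S}
  [0..4]=∅  "baaaa"
  [1..5]={B,S,X3,X4,X5}  "aaaac"  orig:{B,S}
  [2..6]={A,B,S,X3,X4,X5}  "aaacc"  orig:{A,B,S}
  [3..7]={B,S,X3,X4,X5}  "aaccc"  orig:{B,S}
  [0..5]={B,S}  "baaaac"
  [1..6]={A,B,S,X3,X4,X5}  "aaaacc"  orig:{A,B,S}
  [2..7]={A,B,S,X3,X4,X5}  "aaaccc"  orig:{A,B,S}
  [0..6]={B,S,X3,X4,X5}  "baaaacc"  orig:{B,S}
  [1..7]={A,B,S,X3,X4,X5}  "aaaaccc"  orig:{A,B,S}
  [0..7]={B,S,X3,X4,X5}  "baaaaccc"  orig:{B,S}

S ∈ T[0,7] ⇒ YES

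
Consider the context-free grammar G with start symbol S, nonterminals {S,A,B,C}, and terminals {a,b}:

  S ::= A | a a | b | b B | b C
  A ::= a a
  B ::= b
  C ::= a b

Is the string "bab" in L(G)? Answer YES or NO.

CNF form of G:
  S -> T0 T0 | T1 B | T1 C | b
  A -> T0 T0
  B -> b
  C -> T0 T1
  T0 -> a
  T1 -> b

Fill CYK table bottom-up:
  T[0,0] 'b' = {B,S,T1}  orig:{B,S}
  T[1,1] 'a' = {T0}  orig:{}
  T[2,2] 'b' = {B,S,T1}  orig:{B,S}
  T[0,1] 'ba' = ∅
  T[1,2] 'ab' = {C}
  T[0,2] 'bab' = {S}

S ∈ T[0,2] ⇒ YES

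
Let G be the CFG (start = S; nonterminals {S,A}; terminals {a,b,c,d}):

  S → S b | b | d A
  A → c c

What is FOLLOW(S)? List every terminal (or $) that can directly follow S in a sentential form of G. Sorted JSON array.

FIRST sets, iterate to fixpoint:
iter 1:
  A via A→c c: +{c}
  S via S→b: +{b}
  S via S→d A: +{d}
  FIRST[S]={b,d}  FIRST[A]={c}
iter 2: done
  FIRST[S]={b,d}  FIRST[A]={c}

FOLLOW sets:
FOLLOW(S) := {$}
pass 1:
  S→S b: FOLLOW(S) ⊇ FIRST(b) = {b}; new: +{b}
  S→d A: FOLLOW(A) ⊇ FOLLOW(S) ⊇ {$,b}; new: +{$,b}
  FOLLOW(S)={$,b}  FOLLOW(A)={$,b}
pass 2: (stable)
  FOLLOW(S)={$,b}  FOLLOW(A)={$,b}

FOLLOW(S) = ["$", "b"]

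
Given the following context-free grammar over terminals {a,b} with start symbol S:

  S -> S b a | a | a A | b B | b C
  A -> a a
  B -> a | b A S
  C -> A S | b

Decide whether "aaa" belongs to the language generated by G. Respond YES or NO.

Convert to CNF:
  S -> S X3 | T0 A | T1 B | T1 C | a
  A -> T0 T0
  B -> T1 X2 | a
  C -> A S | b
  T0 -> a
  T1 -> b
  X2 -> A S
  X3 -> T1 T0

CYK fill:
  T[0,0] 'a' = {B,S,T0}  orig:{B,S}
  T[1,1] 'a' = {B,S,T0}  orig:{B,S}
  T[2,2] 'a' = {B,S,T0}  orig:{B,S}
  T[0,1] 'aa' = {A}
  T[1,2] 'aa' = {A}
  T[0,2] 'aaa' = {C,S,X2}  orig:{C,S}

S ∈ T[0,2] ⇒ YES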